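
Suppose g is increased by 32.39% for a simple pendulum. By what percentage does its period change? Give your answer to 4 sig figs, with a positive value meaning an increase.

-13.09%

T ∝ 1/√g, so T'/T = 1/√(1.3239) = 0.86911.
Percentage change in T = (0.86911 − 1) × 100% = -13.09%.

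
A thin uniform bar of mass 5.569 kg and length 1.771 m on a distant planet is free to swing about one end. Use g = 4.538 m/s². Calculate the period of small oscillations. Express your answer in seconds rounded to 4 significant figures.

3.205 s

For a physical pendulum T = 2π√(I/(mgd)), with d = 0.88550 m from pivot to centre of mass.
I_cm = mL²/12 = 5.569 × 1.771²/12 = 1.4556 kg·m²; I = I_cm + md² = 1.4556 + 5.569 × 0.88550² = 5.8223 kg·m².
T = 2π√(5.8223/(5.569 × 4.538 × 0.88550)) = 3.205 s.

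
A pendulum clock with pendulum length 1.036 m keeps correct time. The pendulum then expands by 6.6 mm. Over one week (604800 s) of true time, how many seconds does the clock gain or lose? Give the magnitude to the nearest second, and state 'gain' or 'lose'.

T ∝ √L, so T'/T = √(1.04260/1.036) = 1.00318.
In 604800 s of true time the clock registers 604800/1.00318 = 602882.7 s, so it loses 1917 s.

lose 1917 s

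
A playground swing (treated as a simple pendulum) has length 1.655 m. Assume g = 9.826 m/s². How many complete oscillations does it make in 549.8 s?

213

T = 2π√(L/g) = 2π√(1.655/9.826) = 2.5786 s.
Number of complete oscillations = ⌊549.8/2.5786⌋ = ⌊213.21⌋ = 213.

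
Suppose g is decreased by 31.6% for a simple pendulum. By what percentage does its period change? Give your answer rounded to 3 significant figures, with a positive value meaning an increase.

20.9%

T ∝ 1/√g, so T'/T = 1/√(0.6840) = 1.209.
Percentage change in T = (1.209 − 1) × 100% = 20.9%.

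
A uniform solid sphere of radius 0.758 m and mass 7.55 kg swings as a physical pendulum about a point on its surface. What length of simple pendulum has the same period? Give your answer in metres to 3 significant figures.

1.06 m

The equivalent simple-pendulum length is L_eq = I/(md), where I is about the pivot and d = 0.7580 m.
I_cm = (2/5)mR² = 1.735 kg·m², so I = I_cm + md² = 1.735 + 4.338 = 6.073 kg·m².
L_eq = 6.073/(7.55 × 0.7580) = 1.06 m.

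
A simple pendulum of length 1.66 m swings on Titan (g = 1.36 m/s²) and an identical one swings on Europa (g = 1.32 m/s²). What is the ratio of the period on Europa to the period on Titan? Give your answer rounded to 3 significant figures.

T ∝ 1/√g, so T₂/T₁ = √(g₁/g₂) = √(1.36/1.32) = 1.02.

1.02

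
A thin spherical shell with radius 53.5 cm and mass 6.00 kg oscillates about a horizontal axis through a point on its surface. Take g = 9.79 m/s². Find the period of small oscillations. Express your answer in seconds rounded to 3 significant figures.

1.90 s

I_cm = (2/3)mr² = 1.145 kg·m². The pivot is at distance d = 0.535 m from the centre of mass.
By the parallel-axis theorem, I = I_cm + md² = 1.145 + 1.717 = 2.862 kg·m².
T = 2π√(I/(mgd)) = 2π√(2.862/(6.00 × 9.79 × 0.535)) = 1.90 s.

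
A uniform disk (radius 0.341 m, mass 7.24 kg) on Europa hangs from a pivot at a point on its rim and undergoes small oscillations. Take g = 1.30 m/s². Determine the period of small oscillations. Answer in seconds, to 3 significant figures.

I_cm = ½mr² = 0.4209 kg·m². The pivot is at distance d = 0.341 m from the centre of mass.
By the parallel-axis theorem, I = I_cm + md² = 0.4209 + 0.8419 = 1.263 kg·m².
T = 2π√(I/(mgd)) = 2π√(1.263/(7.24 × 1.30 × 0.341)) = 3.94 s.

3.94 s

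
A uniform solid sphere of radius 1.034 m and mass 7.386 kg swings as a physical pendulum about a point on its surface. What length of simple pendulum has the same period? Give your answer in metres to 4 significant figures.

1.448 m

The equivalent simple-pendulum length is L_eq = I/(md), where I is about the pivot and d = 1.0340 m.
I_cm = (2/5)mR² = 3.1587 kg·m², so I = I_cm + md² = 3.1587 + 7.8968 = 11.056 kg·m².
L_eq = 11.056/(7.386 × 1.0340) = 1.448 m.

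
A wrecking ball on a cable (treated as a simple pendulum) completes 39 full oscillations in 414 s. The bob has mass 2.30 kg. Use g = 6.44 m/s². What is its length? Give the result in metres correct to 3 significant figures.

T = 414/39 = 10.62 s.
From T = 2π√(L/g), L = gT²/(4π²) = 6.44 × 10.62²/(4π²) = 18.4 m.

18.4 m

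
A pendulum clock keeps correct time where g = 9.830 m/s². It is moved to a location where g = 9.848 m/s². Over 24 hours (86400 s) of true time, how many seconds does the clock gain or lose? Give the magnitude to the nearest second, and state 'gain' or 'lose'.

gain 79 s

The clock's period scales as T ∝ 1/√g, so T'/T = √(9.830/9.848) = 0.999086.
In 86400 s of true time the clock registers 86400/0.999086 = 86479.1 s, so it gains 79 s.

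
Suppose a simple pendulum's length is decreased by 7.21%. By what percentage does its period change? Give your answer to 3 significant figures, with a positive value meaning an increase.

T ∝ √L, so T'/T = √(0.9279) = 0.9633.
Percentage change in T = (0.9633 − 1) × 100% = -3.67%.

-3.67%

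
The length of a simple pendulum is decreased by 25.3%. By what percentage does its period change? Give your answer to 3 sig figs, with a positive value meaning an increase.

T ∝ √L, so T'/T = √(0.7470) = 0.8643.
Percentage change in T = (0.8643 − 1) × 100% = -13.6%.

-13.6%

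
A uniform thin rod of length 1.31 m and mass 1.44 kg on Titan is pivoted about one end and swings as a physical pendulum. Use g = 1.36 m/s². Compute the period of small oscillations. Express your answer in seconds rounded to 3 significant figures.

5.04 s

For a physical pendulum T = 2π√(I/(mgd)), with d = 0.6550 m from pivot to centre of mass.
I_cm = mL²/12 = 1.44 × 1.31²/12 = 0.2059 kg·m²; I = I_cm + md² = 0.2059 + 1.44 × 0.6550² = 0.8237 kg·m².
T = 2π√(0.8237/(1.44 × 1.36 × 0.6550)) = 5.04 s.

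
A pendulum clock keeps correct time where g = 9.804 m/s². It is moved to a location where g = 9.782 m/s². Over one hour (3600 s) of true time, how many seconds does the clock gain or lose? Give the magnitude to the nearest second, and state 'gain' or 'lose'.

The clock's period scales as T ∝ 1/√g, so T'/T = √(9.804/9.782) = 1.00112.
In 3600 s of true time the clock registers 3600/1.00112 = 3596.0 s, so it loses 4 s.

lose 4 s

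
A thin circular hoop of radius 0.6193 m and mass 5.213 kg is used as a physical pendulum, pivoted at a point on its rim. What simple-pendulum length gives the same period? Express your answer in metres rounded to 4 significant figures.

The equivalent simple-pendulum length is L_eq = I/(md), where I is about the pivot and d = 0.61930 m.
I_cm = mR² = 1.9994 kg·m², so I = I_cm + md² = 1.9994 + 1.9994 = 3.9987 kg·m².
L_eq = 3.9987/(5.213 × 0.61930) = 1.239 m.

1.239 m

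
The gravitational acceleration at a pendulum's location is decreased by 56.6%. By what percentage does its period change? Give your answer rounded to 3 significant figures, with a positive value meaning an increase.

51.8%

T ∝ 1/√g, so T'/T = 1/√(0.4340) = 1.518.
Percentage change in T = (1.518 − 1) × 100% = 51.8%.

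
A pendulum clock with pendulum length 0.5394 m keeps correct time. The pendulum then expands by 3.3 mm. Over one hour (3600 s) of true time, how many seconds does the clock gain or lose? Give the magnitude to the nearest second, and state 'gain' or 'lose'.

lose 11 s

T ∝ √L, so T'/T = √(0.54270/0.5394) = 1.00305.
In 3600 s of true time the clock registers 3600/1.00305 = 3589.0 s, so it loses 11 s.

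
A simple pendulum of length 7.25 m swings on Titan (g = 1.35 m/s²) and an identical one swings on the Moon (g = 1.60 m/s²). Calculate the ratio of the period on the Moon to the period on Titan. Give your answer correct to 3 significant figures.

0.919

T ∝ 1/√g, so T₂/T₁ = √(g₁/g₂) = √(1.35/1.60) = 0.919.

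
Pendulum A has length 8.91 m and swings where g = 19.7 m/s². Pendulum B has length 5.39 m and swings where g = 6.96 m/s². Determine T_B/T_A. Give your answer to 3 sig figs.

T = 2π√(L/g), so T_B/T_A = √((L_B/g_B)/(L_A/g_A)) = √((5.39/6.96)/(8.91/19.7)) = 1.31.

1.31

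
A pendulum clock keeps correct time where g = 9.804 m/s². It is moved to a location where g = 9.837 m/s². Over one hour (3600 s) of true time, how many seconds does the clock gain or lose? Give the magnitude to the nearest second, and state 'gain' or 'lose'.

The clock's period scales as T ∝ 1/√g, so T'/T = √(9.804/9.837) = 0.998321.
In 3600 s of true time the clock registers 3600/0.998321 = 3606.1 s, so it gains 6 s.

gain 6 s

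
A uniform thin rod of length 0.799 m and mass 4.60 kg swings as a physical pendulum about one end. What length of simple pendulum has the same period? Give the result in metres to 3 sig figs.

The equivalent simple-pendulum length is L_eq = I/(md), where I is about the pivot and d = 0.3995 m.
I_cm = (1/12)mL² = 0.2447 kg·m², so I = I_cm + md² = 0.2447 + 0.7342 = 0.9789 kg·m².
L_eq = 0.9789/(4.60 × 0.3995) = 0.533 m.

0.533 m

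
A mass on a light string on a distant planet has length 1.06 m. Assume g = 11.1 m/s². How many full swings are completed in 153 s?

78

T = 2π√(L/g) = 2π√(1.06/11.1) = 1.942 s.
Number of complete oscillations = ⌊153/1.942⌋ = ⌊78.80⌋ = 78.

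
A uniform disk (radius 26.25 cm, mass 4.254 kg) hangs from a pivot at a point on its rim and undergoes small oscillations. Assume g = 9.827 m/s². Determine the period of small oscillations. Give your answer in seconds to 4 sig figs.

1.258 s

I_cm = ½mr² = 0.14656 kg·m². The pivot is at distance d = 0.2625 m from the centre of mass.
By the parallel-axis theorem, I = I_cm + md² = 0.14656 + 0.29313 = 0.43969 kg·m².
T = 2π√(I/(mgd)) = 2π√(0.43969/(4.254 × 9.827 × 0.2625)) = 1.258 s.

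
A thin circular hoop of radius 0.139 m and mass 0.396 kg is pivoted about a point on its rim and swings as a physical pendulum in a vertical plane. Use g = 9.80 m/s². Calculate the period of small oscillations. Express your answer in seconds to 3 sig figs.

I_cm = mr² = 0.007651 kg·m². The pivot is at distance d = 0.139 m from the centre of mass.
By the parallel-axis theorem, I = I_cm + md² = 0.007651 + 0.007651 = 0.01530 kg·m².
T = 2π√(I/(mgd)) = 2π√(0.01530/(0.396 × 9.80 × 0.139)) = 1.06 s.

1.06 s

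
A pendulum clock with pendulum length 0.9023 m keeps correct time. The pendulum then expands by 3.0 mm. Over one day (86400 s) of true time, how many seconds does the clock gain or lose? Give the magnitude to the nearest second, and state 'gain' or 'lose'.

T ∝ √L, so T'/T = √(0.90530/0.9023) = 1.00166.
In 86400 s of true time the clock registers 86400/1.00166 = 86256.7 s, so it loses 143 s.

lose 143 s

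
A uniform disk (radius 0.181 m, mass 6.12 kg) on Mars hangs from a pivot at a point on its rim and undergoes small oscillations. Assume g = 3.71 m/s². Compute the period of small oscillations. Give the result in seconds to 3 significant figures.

I_cm = ½mr² = 0.1002 kg·m². The pivot is at distance d = 0.181 m from the centre of mass.
By the parallel-axis theorem, I = I_cm + md² = 0.1002 + 0.2005 = 0.3007 kg·m².
T = 2π√(I/(mgd)) = 2π√(0.3007/(6.12 × 3.71 × 0.181)) = 1.70 s.

1.70 s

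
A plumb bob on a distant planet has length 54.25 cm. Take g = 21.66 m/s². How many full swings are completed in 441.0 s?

T = 2π√(L/g) = 2π√(0.5425/21.66) = 0.99438 s.
Number of complete oscillations = ⌊441.0/0.99438⌋ = ⌊443.49⌋ = 443.

443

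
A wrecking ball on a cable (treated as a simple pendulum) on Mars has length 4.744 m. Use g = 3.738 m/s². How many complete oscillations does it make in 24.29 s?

T = 2π√(L/g) = 2π√(4.744/3.738) = 7.0784 s.
Number of complete oscillations = ⌊24.29/7.0784⌋ = ⌊3.4316⌋ = 3.

3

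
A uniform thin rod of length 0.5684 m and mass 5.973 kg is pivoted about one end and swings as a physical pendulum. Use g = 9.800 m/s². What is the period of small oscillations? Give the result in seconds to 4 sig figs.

1.236 s

For a physical pendulum T = 2π√(I/(mgd)), with d = 0.28420 m from pivot to centre of mass.
I_cm = mL²/12 = 5.973 × 0.5684²/12 = 0.16081 kg·m²; I = I_cm + md² = 0.16081 + 5.973 × 0.28420² = 0.64325 kg·m².
T = 2π√(0.64325/(5.973 × 9.800 × 0.28420)) = 1.236 s.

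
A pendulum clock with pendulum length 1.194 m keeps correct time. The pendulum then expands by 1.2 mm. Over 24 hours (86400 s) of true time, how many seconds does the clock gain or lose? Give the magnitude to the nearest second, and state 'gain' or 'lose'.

lose 43 s

T ∝ √L, so T'/T = √(1.19520/1.194) = 1.00050.
In 86400 s of true time the clock registers 86400/1.00050 = 86356.6 s, so it loses 43 s.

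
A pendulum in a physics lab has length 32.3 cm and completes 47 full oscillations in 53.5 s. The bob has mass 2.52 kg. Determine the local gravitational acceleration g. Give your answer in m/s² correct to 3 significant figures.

9.84 m/s²

T = 53.5/47 = 1.138 s.
From T = 2π√(L/g), g = 4π²L/T² = 4π² × 0.323/1.138² = 9.84 m/s².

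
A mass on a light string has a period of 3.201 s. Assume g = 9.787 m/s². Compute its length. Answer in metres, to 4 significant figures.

2.540 m

From T = 2π√(L/g), L = gT²/(4π²) = 9.787 × 3.2010²/(4π²) = 2.540 m.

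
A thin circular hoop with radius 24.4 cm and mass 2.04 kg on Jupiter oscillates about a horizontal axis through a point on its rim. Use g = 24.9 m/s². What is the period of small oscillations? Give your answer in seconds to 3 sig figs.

0.880 s

I_cm = mr² = 0.1215 kg·m². The pivot is at distance d = 0.244 m from the centre of mass.
By the parallel-axis theorem, I = I_cm + md² = 0.1215 + 0.1215 = 0.2429 kg·m².
T = 2π√(I/(mgd)) = 2π√(0.2429/(2.04 × 24.9 × 0.244)) = 0.880 s.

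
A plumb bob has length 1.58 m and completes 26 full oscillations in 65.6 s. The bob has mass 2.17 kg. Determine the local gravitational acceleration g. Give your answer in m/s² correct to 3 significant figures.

T = 65.6/26 = 2.523 s.
From T = 2π√(L/g), g = 4π²L/T² = 4π² × 1.58/2.523² = 9.80 m/s².

9.80 m/s²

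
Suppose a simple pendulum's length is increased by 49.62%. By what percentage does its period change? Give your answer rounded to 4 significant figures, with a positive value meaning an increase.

T ∝ √L, so T'/T = √(1.4962) = 1.2232.
Percentage change in T = (1.2232 − 1) × 100% = 22.32%.

22.32%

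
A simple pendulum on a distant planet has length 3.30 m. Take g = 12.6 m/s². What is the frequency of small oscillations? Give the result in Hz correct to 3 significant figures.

0.311 Hz

T = 2π√(L/g) = 2π√(3.30/12.6) = 3.216 s, so f = 1/T = 0.311 Hz.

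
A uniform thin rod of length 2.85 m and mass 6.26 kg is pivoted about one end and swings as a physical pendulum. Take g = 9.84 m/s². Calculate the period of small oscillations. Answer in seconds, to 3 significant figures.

2.76 s

For a physical pendulum T = 2π√(I/(mgd)), with d = 1.425 m from pivot to centre of mass.
I_cm = mL²/12 = 6.26 × 2.85²/12 = 4.237 kg·m²; I = I_cm + md² = 4.237 + 6.26 × 1.425² = 16.95 kg·m².
T = 2π√(16.95/(6.26 × 9.84 × 1.425)) = 2.76 s.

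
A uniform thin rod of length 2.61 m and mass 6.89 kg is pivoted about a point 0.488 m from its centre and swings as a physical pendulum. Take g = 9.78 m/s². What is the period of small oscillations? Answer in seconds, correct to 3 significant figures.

2.58 s

For a physical pendulum T = 2π√(I/(mgd)), with d = 0.4880 m from pivot to centre of mass.
I_cm = mL²/12 = 6.89 × 2.61²/12 = 3.911 kg·m²; I = I_cm + md² = 3.911 + 6.89 × 0.4880² = 5.552 kg·m².
T = 2π√(5.552/(6.89 × 9.78 × 0.4880)) = 2.58 s.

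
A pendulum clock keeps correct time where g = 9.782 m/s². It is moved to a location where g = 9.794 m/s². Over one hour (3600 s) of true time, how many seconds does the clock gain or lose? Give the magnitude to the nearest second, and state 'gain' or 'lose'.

gain 2 s

The clock's period scales as T ∝ 1/√g, so T'/T = √(9.782/9.794) = 0.999387.
In 3600 s of true time the clock registers 3600/0.999387 = 3602.2 s, so it gains 2 s.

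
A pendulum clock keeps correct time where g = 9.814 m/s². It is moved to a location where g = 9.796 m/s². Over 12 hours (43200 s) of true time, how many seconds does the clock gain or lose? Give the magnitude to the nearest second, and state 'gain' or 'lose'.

lose 40 s

The clock's period scales as T ∝ 1/√g, so T'/T = √(9.814/9.796) = 1.00092.
In 43200 s of true time the clock registers 43200/1.00092 = 43160.4 s, so it loses 40 s.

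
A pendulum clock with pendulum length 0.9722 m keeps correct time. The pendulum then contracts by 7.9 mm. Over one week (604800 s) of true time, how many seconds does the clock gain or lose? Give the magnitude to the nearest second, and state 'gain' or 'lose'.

gain 2472 s

T ∝ √L, so T'/T = √(0.96430/0.9722) = 0.995929.
In 604800 s of true time the clock registers 604800/0.995929 = 607272.3 s, so it gains 2472 s.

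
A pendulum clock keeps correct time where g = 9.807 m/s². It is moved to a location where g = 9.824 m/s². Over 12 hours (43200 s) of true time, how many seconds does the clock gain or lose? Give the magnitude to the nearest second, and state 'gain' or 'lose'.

gain 37 s

The clock's period scales as T ∝ 1/√g, so T'/T = √(9.807/9.824) = 0.999134.
In 43200 s of true time the clock registers 43200/0.999134 = 43237.4 s, so it gains 37 s.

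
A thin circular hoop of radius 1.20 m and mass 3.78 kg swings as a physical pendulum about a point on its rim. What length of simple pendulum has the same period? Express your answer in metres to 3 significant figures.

2.40 m

The equivalent simple-pendulum length is L_eq = I/(md), where I is about the pivot and d = 1.200 m.
I_cm = mR² = 5.443 kg·m², so I = I_cm + md² = 5.443 + 5.443 = 10.89 kg·m².
L_eq = 10.89/(3.78 × 1.200) = 2.40 m.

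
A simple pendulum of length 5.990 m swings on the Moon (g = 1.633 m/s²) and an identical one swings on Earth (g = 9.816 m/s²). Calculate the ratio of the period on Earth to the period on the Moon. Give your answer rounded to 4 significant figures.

T ∝ 1/√g, so T₂/T₁ = √(g₁/g₂) = √(1.633/9.816) = 0.4079.

0.4079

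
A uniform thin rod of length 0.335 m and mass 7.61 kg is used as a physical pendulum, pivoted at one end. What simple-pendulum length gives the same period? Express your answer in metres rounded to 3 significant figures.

The equivalent simple-pendulum length is L_eq = I/(md), where I is about the pivot and d = 0.1675 m.
I_cm = (1/12)mL² = 0.07117 kg·m², so I = I_cm + md² = 0.07117 + 0.2135 = 0.2847 kg·m².
L_eq = 0.2847/(7.61 × 0.1675) = 0.223 m.

0.223 m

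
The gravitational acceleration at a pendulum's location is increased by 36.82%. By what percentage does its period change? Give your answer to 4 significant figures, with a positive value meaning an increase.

-14.51%

T ∝ 1/√g, so T'/T = 1/√(1.3682) = 0.85492.
Percentage change in T = (0.85492 − 1) × 100% = -14.51%.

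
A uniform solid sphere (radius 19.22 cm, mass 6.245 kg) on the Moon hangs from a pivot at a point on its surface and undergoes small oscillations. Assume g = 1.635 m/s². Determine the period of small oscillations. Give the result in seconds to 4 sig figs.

2.549 s

I_cm = (2/5)mr² = 0.092278 kg·m². The pivot is at distance d = 0.1922 m from the centre of mass.
By the parallel-axis theorem, I = I_cm + md² = 0.092278 + 0.23070 = 0.32297 kg·m².
T = 2π√(I/(mgd)) = 2π√(0.32297/(6.245 × 1.635 × 0.1922)) = 2.549 s.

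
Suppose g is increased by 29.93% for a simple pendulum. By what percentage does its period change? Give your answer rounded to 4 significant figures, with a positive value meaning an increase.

T ∝ 1/√g, so T'/T = 1/√(1.2993) = 0.87729.
Percentage change in T = (0.87729 − 1) × 100% = -12.27%.

-12.27%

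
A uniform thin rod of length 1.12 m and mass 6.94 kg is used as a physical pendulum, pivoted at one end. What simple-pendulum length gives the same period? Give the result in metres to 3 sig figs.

0.747 m

The equivalent simple-pendulum length is L_eq = I/(md), where I is about the pivot and d = 0.5600 m.
I_cm = (1/12)mL² = 0.7255 kg·m², so I = I_cm + md² = 0.7255 + 2.176 = 2.902 kg·m².
L_eq = 2.902/(6.94 × 0.5600) = 0.747 m.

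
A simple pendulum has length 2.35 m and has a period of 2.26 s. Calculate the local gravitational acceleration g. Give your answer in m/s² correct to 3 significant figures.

18.2 m/s²

From T = 2π√(L/g), g = 4π²L/T² = 4π² × 2.35/2.260² = 18.2 m/s².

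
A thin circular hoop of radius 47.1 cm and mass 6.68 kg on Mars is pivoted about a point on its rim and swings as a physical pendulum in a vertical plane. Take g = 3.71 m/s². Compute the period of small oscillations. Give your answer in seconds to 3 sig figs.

I_cm = mr² = 1.482 kg·m². The pivot is at distance d = 0.471 m from the centre of mass.
By the parallel-axis theorem, I = I_cm + md² = 1.482 + 1.482 = 2.964 kg·m².
T = 2π√(I/(mgd)) = 2π√(2.964/(6.68 × 3.71 × 0.471)) = 3.17 s.

3.17 s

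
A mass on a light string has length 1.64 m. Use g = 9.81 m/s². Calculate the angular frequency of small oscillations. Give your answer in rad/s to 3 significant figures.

2.45 rad/s

ω = √(g/L) = √(9.81/1.64) = 2.45 rad/s.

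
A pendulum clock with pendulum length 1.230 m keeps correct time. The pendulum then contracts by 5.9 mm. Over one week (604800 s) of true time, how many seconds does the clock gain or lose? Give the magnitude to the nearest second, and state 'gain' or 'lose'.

gain 1456 s

T ∝ √L, so T'/T = √(1.22410/1.230) = 0.997599.
In 604800 s of true time the clock registers 604800/0.997599 = 606255.8 s, so it gains 1456 s.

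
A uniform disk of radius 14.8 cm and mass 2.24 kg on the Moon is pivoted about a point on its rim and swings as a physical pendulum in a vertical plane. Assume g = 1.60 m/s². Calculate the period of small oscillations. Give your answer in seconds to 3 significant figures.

I_cm = ½mr² = 0.02453 kg·m². The pivot is at distance d = 0.148 m from the centre of mass.
By the parallel-axis theorem, I = I_cm + md² = 0.02453 + 0.04906 = 0.07360 kg·m².
T = 2π√(I/(mgd)) = 2π√(0.07360/(2.24 × 1.60 × 0.148)) = 2.34 s.

2.34 s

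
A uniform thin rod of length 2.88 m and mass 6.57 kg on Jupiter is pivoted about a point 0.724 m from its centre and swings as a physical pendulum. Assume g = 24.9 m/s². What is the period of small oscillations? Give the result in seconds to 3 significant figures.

For a physical pendulum T = 2π√(I/(mgd)), with d = 0.7240 m from pivot to centre of mass.
I_cm = mL²/12 = 6.57 × 2.88²/12 = 4.541 kg·m²; I = I_cm + md² = 4.541 + 6.57 × 0.7240² = 7.985 kg·m².
T = 2π√(7.985/(6.57 × 24.9 × 0.7240)) = 1.63 s.

1.63 s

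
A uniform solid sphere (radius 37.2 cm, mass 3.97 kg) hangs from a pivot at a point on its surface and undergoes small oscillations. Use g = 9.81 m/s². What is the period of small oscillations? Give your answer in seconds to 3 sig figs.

1.45 s

I_cm = (2/5)mr² = 0.2198 kg·m². The pivot is at distance d = 0.372 m from the centre of mass.
By the parallel-axis theorem, I = I_cm + md² = 0.2198 + 0.5494 = 0.7691 kg·m².
T = 2π√(I/(mgd)) = 2π√(0.7691/(3.97 × 9.81 × 0.372)) = 1.45 s.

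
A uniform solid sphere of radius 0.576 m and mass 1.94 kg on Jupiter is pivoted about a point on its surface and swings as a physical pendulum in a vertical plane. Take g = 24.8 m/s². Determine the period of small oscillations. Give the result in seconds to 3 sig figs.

I_cm = (2/5)mr² = 0.2575 kg·m². The pivot is at distance d = 0.576 m from the centre of mass.
By the parallel-axis theorem, I = I_cm + md² = 0.2575 + 0.6436 = 0.9011 kg·m².
T = 2π√(I/(mgd)) = 2π√(0.9011/(1.94 × 24.8 × 0.576)) = 1.13 s.

1.13 s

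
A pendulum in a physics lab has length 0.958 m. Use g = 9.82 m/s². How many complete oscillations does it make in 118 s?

60

T = 2π√(L/g) = 2π√(0.958/9.82) = 1.962 s.
Number of complete oscillations = ⌊118/1.962⌋ = ⌊60.13⌋ = 60.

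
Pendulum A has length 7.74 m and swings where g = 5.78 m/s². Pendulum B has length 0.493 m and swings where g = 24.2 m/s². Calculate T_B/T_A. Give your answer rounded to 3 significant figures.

0.123

T = 2π√(L/g), so T_B/T_A = √((L_B/g_B)/(L_A/g_A)) = √((0.493/24.2)/(7.74/5.78)) = 0.123.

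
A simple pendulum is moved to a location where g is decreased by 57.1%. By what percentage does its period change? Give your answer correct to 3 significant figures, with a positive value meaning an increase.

52.7%

T ∝ 1/√g, so T'/T = 1/√(0.4290) = 1.527.
Percentage change in T = (1.527 − 1) × 100% = 52.7%.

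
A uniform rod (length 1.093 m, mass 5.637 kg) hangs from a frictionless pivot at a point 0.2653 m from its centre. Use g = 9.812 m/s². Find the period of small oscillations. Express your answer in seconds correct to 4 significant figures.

1.605 s

For a physical pendulum T = 2π√(I/(mgd)), with d = 0.26530 m from pivot to centre of mass.
I_cm = mL²/12 = 5.637 × 1.093²/12 = 0.56119 kg·m²; I = I_cm + md² = 0.56119 + 5.637 × 0.26530² = 0.95794 kg·m².
T = 2π√(0.95794/(5.637 × 9.812 × 0.26530)) = 1.605 s.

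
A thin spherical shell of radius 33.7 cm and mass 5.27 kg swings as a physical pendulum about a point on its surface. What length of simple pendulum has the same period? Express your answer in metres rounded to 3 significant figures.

0.562 m

The equivalent simple-pendulum length is L_eq = I/(md), where I is about the pivot and d = 0.3370 m.
I_cm = (2/3)mR² = 0.3990 kg·m², so I = I_cm + md² = 0.3990 + 0.5985 = 0.9975 kg·m².
L_eq = 0.9975/(5.27 × 0.3370) = 0.562 m.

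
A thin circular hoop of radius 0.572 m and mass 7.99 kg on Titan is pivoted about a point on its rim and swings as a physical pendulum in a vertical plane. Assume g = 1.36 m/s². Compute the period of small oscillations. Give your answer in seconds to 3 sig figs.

I_cm = mr² = 2.614 kg·m². The pivot is at distance d = 0.572 m from the centre of mass.
By the parallel-axis theorem, I = I_cm + md² = 2.614 + 2.614 = 5.228 kg·m².
T = 2π√(I/(mgd)) = 2π√(5.228/(7.99 × 1.36 × 0.572)) = 5.76 s.

5.76 s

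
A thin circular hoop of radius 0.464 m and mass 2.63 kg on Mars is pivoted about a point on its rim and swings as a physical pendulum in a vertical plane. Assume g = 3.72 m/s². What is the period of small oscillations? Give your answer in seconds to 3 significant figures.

3.14 s

I_cm = mr² = 0.5662 kg·m². The pivot is at distance d = 0.464 m from the centre of mass.
By the parallel-axis theorem, I = I_cm + md² = 0.5662 + 0.5662 = 1.132 kg·m².
T = 2π√(I/(mgd)) = 2π√(1.132/(2.63 × 3.72 × 0.464)) = 3.14 s.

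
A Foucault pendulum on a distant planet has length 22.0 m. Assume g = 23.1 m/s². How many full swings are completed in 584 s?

95

T = 2π√(L/g) = 2π√(22.0/23.1) = 6.132 s.
Number of complete oscillations = ⌊584/6.132⌋ = ⌊95.24⌋ = 95.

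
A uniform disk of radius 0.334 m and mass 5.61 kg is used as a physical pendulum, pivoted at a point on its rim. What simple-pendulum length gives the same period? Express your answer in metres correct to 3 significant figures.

The equivalent simple-pendulum length is L_eq = I/(md), where I is about the pivot and d = 0.3340 m.
I_cm = ½mR² = 0.3129 kg·m², so I = I_cm + md² = 0.3129 + 0.6258 = 0.9387 kg·m².
L_eq = 0.9387/(5.61 × 0.3340) = 0.501 m.

0.501 m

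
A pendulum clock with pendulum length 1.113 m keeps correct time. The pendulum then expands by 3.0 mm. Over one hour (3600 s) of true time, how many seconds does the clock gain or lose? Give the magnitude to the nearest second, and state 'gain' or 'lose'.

T ∝ √L, so T'/T = √(1.11600/1.113) = 1.00135.
In 3600 s of true time the clock registers 3600/1.00135 = 3595.2 s, so it loses 5 s.

lose 5 s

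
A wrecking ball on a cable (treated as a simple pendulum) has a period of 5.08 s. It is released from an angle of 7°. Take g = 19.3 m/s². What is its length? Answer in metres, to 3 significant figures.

From T = 2π√(L/g), L = gT²/(4π²) = 19.3 × 5.080²/(4π²) = 12.6 m.

12.6 m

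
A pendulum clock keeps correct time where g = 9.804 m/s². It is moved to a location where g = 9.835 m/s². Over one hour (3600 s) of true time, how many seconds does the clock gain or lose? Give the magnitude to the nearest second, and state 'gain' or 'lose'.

The clock's period scales as T ∝ 1/√g, so T'/T = √(9.804/9.835) = 0.998423.
In 3600 s of true time the clock registers 3600/0.998423 = 3605.7 s, so it gains 6 s.

gain 6 s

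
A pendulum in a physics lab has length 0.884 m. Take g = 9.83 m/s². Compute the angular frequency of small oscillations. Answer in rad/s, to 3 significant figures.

3.33 rad/s

ω = √(g/L) = √(9.83/0.884) = 3.33 rad/s.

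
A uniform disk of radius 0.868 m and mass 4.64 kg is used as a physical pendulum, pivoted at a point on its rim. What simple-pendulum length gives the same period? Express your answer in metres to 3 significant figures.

The equivalent simple-pendulum length is L_eq = I/(md), where I is about the pivot and d = 0.8680 m.
I_cm = ½mR² = 1.748 kg·m², so I = I_cm + md² = 1.748 + 3.496 = 5.244 kg·m².
L_eq = 5.244/(4.64 × 0.8680) = 1.30 m.

1.30 m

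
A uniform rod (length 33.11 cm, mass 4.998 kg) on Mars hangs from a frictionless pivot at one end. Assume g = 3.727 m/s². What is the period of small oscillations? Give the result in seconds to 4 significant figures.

For a physical pendulum T = 2π√(I/(mgd)), with d = 0.16555 m from pivot to centre of mass.
I_cm = mL²/12 = 4.998 × 0.3311²/12 = 0.045660 kg·m²; I = I_cm + md² = 0.045660 + 4.998 × 0.16555² = 0.18264 kg·m².
T = 2π√(0.18264/(4.998 × 3.727 × 0.16555)) = 1.529 s.

1.529 s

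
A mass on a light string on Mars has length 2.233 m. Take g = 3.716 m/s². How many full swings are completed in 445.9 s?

91

T = 2π√(L/g) = 2π√(2.233/3.716) = 4.8706 s.
Number of complete oscillations = ⌊445.9/4.8706⌋ = ⌊91.548⌋ = 91.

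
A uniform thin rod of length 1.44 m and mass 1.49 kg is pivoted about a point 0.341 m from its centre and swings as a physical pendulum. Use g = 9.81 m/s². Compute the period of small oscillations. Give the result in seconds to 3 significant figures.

1.85 s

For a physical pendulum T = 2π√(I/(mgd)), with d = 0.3410 m from pivot to centre of mass.
I_cm = mL²/12 = 1.49 × 1.44²/12 = 0.2575 kg·m²; I = I_cm + md² = 0.2575 + 1.49 × 0.3410² = 0.4307 kg·m².
T = 2π√(0.4307/(1.49 × 9.81 × 0.3410)) = 1.85 s.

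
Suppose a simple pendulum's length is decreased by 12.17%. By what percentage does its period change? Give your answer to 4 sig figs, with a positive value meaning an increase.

-6.282%

T ∝ √L, so T'/T = √(0.87830) = 0.93718.
Percentage change in T = (0.93718 − 1) × 100% = -6.282%.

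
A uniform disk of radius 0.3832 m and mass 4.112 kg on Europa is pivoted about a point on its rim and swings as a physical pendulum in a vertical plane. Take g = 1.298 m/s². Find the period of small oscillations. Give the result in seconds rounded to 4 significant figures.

4.181 s

I_cm = ½mr² = 0.30191 kg·m². The pivot is at distance d = 0.3832 m from the centre of mass.
By the parallel-axis theorem, I = I_cm + md² = 0.30191 + 0.60382 = 0.90572 kg·m².
T = 2π√(I/(mgd)) = 2π√(0.90572/(4.112 × 1.298 × 0.3832)) = 4.181 s.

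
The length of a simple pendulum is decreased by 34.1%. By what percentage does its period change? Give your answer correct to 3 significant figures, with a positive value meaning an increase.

T ∝ √L, so T'/T = √(0.6590) = 0.8118.
Percentage change in T = (0.8118 − 1) × 100% = -18.8%.

-18.8%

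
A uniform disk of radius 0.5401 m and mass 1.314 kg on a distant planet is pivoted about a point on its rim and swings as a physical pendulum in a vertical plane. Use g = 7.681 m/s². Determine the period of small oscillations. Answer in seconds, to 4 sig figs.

I_cm = ½mr² = 0.19165 kg·m². The pivot is at distance d = 0.5401 m from the centre of mass.
By the parallel-axis theorem, I = I_cm + md² = 0.19165 + 0.38330 = 0.57496 kg·m².
T = 2π√(I/(mgd)) = 2π√(0.57496/(1.314 × 7.681 × 0.5401)) = 2.041 s.

2.041 s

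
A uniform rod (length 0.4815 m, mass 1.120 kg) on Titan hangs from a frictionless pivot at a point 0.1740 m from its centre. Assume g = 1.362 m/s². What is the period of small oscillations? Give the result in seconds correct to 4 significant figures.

2.874 s

For a physical pendulum T = 2π√(I/(mgd)), with d = 0.17400 m from pivot to centre of mass.
I_cm = mL²/12 = 1.120 × 0.4815²/12 = 0.021639 kg·m²; I = I_cm + md² = 0.021639 + 1.120 × 0.17400² = 0.055548 kg·m².
T = 2π√(0.055548/(1.120 × 1.362 × 0.17400)) = 2.874 s.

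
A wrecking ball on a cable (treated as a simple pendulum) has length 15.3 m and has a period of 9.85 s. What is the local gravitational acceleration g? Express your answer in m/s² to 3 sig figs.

From T = 2π√(L/g), g = 4π²L/T² = 4π² × 15.3/9.850² = 6.23 m/s².

6.23 m/s²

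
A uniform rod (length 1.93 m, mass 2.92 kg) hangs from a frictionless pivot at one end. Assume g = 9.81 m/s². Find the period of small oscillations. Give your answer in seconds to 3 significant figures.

2.28 s

For a physical pendulum T = 2π√(I/(mgd)), with d = 0.9650 m from pivot to centre of mass.
I_cm = mL²/12 = 2.92 × 1.93²/12 = 0.9064 kg·m²; I = I_cm + md² = 0.9064 + 2.92 × 0.9650² = 3.626 kg·m².
T = 2π√(3.626/(2.92 × 9.81 × 0.9650)) = 2.28 s.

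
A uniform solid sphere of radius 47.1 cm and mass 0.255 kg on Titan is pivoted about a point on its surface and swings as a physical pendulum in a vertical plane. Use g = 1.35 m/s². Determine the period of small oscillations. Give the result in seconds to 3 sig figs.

4.39 s

I_cm = (2/5)mr² = 0.02263 kg·m². The pivot is at distance d = 0.471 m from the centre of mass.
By the parallel-axis theorem, I = I_cm + md² = 0.02263 + 0.05657 = 0.07920 kg·m².
T = 2π√(I/(mgd)) = 2π√(0.07920/(0.255 × 1.35 × 0.471)) = 4.39 s.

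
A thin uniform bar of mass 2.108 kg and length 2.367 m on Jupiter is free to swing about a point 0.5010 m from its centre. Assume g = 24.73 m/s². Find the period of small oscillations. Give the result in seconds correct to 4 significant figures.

1.512 s

For a physical pendulum T = 2π√(I/(mgd)), with d = 0.50100 m from pivot to centre of mass.
I_cm = mL²/12 = 2.108 × 2.367²/12 = 0.98421 kg·m²; I = I_cm + md² = 0.98421 + 2.108 × 0.50100² = 1.5133 kg·m².
T = 2π√(1.5133/(2.108 × 24.73 × 0.50100)) = 1.512 s.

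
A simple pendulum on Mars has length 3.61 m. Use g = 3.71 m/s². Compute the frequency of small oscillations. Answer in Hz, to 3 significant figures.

T = 2π√(L/g) = 2π√(3.61/3.71) = 6.198 s, so f = 1/T = 0.161 Hz.

0.161 Hz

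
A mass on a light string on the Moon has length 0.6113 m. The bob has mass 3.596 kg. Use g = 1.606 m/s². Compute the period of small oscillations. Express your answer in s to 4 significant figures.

3.876 s

T = 2π√(L/g) = 2π√(0.6113/1.606) = 2π × 0.61696 = 3.876 s.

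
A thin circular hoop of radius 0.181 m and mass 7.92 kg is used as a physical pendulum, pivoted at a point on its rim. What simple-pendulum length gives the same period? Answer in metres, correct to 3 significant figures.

The equivalent simple-pendulum length is L_eq = I/(md), where I is about the pivot and d = 0.1810 m.
I_cm = mR² = 0.2595 kg·m², so I = I_cm + md² = 0.2595 + 0.2595 = 0.5189 kg·m².
L_eq = 0.5189/(7.92 × 0.1810) = 0.362 m.

0.362 m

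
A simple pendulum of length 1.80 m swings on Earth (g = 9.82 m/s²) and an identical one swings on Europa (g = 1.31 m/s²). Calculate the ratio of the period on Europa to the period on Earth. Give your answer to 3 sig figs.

T ∝ 1/√g, so T₂/T₁ = √(g₁/g₂) = √(9.82/1.31) = 2.74.

2.74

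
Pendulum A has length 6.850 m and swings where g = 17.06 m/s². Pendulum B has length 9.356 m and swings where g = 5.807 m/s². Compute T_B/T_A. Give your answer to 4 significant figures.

2.003

T = 2π√(L/g), so T_B/T_A = √((L_B/g_B)/(L_A/g_A)) = √((9.356/5.807)/(6.850/17.06)) = 2.003.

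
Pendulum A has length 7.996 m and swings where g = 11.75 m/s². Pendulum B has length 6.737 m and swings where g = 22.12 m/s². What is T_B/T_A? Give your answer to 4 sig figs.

T = 2π√(L/g), so T_B/T_A = √((L_B/g_B)/(L_A/g_A)) = √((6.737/22.12)/(7.996/11.75)) = 0.6690.

0.6690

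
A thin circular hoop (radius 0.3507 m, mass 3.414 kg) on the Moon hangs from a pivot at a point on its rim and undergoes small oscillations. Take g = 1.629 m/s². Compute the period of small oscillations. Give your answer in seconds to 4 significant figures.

I_cm = mr² = 0.41989 kg·m². The pivot is at distance d = 0.3507 m from the centre of mass.
By the parallel-axis theorem, I = I_cm + md² = 0.41989 + 0.41989 = 0.83978 kg·m².
T = 2π√(I/(mgd)) = 2π√(0.83978/(3.414 × 1.629 × 0.3507)) = 4.123 s.

4.123 s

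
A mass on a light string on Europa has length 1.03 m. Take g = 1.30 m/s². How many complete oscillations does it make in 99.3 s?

17

T = 2π√(L/g) = 2π√(1.03/1.30) = 5.593 s.
Number of complete oscillations = ⌊99.3/5.593⌋ = ⌊17.76⌋ = 17.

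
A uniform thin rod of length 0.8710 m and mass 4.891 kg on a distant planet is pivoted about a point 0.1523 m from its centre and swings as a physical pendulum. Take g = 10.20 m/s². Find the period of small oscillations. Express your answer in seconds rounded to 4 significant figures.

For a physical pendulum T = 2π√(I/(mgd)), with d = 0.15230 m from pivot to centre of mass.
I_cm = mL²/12 = 4.891 × 0.8710²/12 = 0.30921 kg·m²; I = I_cm + md² = 0.30921 + 4.891 × 0.15230² = 0.42266 kg·m².
T = 2π√(0.42266/(4.891 × 10.20 × 0.15230)) = 1.482 s.

1.482 s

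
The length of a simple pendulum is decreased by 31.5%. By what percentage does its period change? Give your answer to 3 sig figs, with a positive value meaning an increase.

T ∝ √L, so T'/T = √(0.6850) = 0.8276.
Percentage change in T = (0.8276 − 1) × 100% = -17.2%.

-17.2%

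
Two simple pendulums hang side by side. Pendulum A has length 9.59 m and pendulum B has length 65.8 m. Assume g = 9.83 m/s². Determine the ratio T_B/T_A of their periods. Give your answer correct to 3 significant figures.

2.62

T ∝ √L, so T_B/T_A = √(L_B/L_A) = √(65.8/9.59) = 2.62.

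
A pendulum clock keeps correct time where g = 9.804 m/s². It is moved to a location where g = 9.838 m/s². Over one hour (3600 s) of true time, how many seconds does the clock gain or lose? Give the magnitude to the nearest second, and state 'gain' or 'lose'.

The clock's period scales as T ∝ 1/√g, so T'/T = √(9.804/9.838) = 0.998271.
In 3600 s of true time the clock registers 3600/0.998271 = 3606.2 s, so it gains 6 s.

gain 6 s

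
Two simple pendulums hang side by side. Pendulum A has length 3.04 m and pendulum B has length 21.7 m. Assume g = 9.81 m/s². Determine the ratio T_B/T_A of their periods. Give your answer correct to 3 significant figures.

T ∝ √L, so T_B/T_A = √(L_B/L_A) = √(21.7/3.04) = 2.67.

2.67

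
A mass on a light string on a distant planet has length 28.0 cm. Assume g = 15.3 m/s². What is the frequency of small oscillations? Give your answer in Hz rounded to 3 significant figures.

1.18 Hz

T = 2π√(L/g) = 2π√(0.280/15.3) = 0.8500 s, so f = 1/T = 1.18 Hz.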